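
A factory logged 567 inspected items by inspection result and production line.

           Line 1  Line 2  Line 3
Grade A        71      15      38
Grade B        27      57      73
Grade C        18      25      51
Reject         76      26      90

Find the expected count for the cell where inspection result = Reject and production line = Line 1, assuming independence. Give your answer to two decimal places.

Row total (Reject) = 192; column total (Line 1) = 192; grand total N = 567.
Expected count = (row total × column total) / N = 192 × 192 / 567 = 65.02.

65.02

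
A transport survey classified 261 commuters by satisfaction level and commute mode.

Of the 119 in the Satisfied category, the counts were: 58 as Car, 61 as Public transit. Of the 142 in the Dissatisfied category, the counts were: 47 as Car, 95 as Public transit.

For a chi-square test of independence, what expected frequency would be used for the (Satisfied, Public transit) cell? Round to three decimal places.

71.126

Row total (Satisfied) = 119; column total (Public transit) = 156; grand total N = 261.
Expected count = (row total × column total) / N = 119 × 156 / 261 = 71.126.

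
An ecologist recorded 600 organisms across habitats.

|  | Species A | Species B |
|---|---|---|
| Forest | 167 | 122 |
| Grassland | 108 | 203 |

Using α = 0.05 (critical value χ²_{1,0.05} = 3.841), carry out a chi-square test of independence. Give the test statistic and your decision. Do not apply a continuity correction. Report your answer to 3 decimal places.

Row totals: 289, 311. Column totals: 275, 325. Grand total N = 600.
Expected counts (row total × column total / N):
  Forest, Species A: 289×275/600 = 132.4583
  Forest, Species B: 289×325/600 = 156.5417
  Grassland, Species A: 311×275/600 = 142.5417
  Grassland, Species B: 311×325/600 = 168.4583
Contributions (O − E)²/E:
  (167 − 132.4583)²/132.4583 = 9.0076
  (122 − 156.5417)²/156.5417 = 7.6218
  (108 − 142.5417)²/142.5417 = 8.3704
  (203 − 168.4583)²/168.4583 = 7.0826
χ² = 9.0076 + 7.6218 + 8.3704 + 7.0826 = 32.082
df = (2−1)(2−1) = 1. Since 32.082 > 3.841, reject the null hypothesis of independence at α = 0.05.

32.082; reject H₀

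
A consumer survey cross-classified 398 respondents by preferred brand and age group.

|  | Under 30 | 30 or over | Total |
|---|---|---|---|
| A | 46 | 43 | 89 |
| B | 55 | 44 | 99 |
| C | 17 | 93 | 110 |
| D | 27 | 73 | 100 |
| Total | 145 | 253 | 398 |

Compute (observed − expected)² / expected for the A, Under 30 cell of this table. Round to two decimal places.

Row total (A) = 89; column total (Under 30) = 145; N = 398.
Expected count E = 89 × 145 / 398 = 32.425.
Contribution = (O − E)²/E = (46 − 32.425)² / 32.425 = 5.68.

5.68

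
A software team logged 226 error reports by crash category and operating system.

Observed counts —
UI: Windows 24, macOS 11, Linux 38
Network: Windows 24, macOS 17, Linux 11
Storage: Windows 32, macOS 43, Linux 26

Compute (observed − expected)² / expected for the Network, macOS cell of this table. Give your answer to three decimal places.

0.027

Row total (Network) = 52; column total (macOS) = 71; N = 226.
Expected count E = 52 × 71 / 226 = 16.3363.
Contribution = (O − E)²/E = (17 − 16.3363)² / 16.3363 = 0.027.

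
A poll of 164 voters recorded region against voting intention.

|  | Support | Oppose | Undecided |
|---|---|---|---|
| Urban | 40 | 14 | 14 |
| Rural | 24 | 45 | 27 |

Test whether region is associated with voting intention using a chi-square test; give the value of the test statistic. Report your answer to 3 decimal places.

20.219

Row totals: 68, 96. Column totals: 64, 59, 41. Grand total N = 164.
Expected counts (row total × column total / N):
  Urban, Support: 68×64/164 = 26.5366
  Urban, Oppose: 68×59/164 = 24.4634
  Urban, Undecided: 68×41/164 = 17.0000
  Rural, Support: 96×64/164 = 37.4634
  Rural, Oppose: 96×59/164 = 34.5366
  Rural, Undecided: 96×41/164 = 24.0000
Contributions (O − E)²/E:
  (40 − 26.5366)²/26.5366 = 6.8307
  (14 − 24.4634)²/24.4634 = 4.4754
  (14 − 17.0000)²/17.0000 = 0.5294
  (24 − 37.4634)²/37.4634 = 4.8384
  (45 − 34.5366)²/34.5366 = 3.1700
  (27 − 24.0000)²/24.0000 = 0.3750
χ² = 6.8307 + 4.4754 + 0.5294 + 4.8384 + 3.1700 + 0.3750 = 20.219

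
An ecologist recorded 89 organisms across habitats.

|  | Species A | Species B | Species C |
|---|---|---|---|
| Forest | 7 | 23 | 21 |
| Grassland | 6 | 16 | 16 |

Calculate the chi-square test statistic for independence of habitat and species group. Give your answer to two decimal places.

Row totals: 51, 38. Column totals: 13, 39, 37. Grand total N = 89.
Expected counts (row total × column total / N):
  Forest, Species A: 51×13/89 = 7.449
  Forest, Species B: 51×39/89 = 22.348
  Forest, Species C: 51×37/89 = 21.202
  Grassland, Species A: 38×13/89 = 5.551
  Grassland, Species B: 38×39/89 = 16.652
  Grassland, Species C: 38×37/89 = 15.798
Contributions (O − E)²/E:
  (7 − 7.449)²/7.449 = 0.0271
  (23 − 22.348)²/22.348 = 0.0190
  (21 − 21.202)²/21.202 = 0.0019
  (6 − 5.551)²/5.551 = 0.0363
  (16 − 16.652)²/16.652 = 0.0255
  (16 − 15.798)²/15.798 = 0.0026
χ² = 0.0271 + 0.0190 + 0.0019 + 0.0363 + 0.0255 + 0.0026 = 0.11

0.11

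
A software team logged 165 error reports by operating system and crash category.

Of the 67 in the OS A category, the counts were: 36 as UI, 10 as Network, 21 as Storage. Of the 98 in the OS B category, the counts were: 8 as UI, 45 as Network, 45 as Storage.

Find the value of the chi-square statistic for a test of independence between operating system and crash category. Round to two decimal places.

44.57

Row totals: 67, 98. Column totals: 44, 55, 66. Grand total N = 165.
Expected counts (row total × column total / N):
  OS A, UI: 67×44/165 = 17.867
  OS A, Network: 67×55/165 = 22.333
  OS A, Storage: 67×66/165 = 26.800
  OS B, UI: 98×44/165 = 26.133
  OS B, Network: 98×55/165 = 32.667
  OS B, Storage: 98×66/165 = 39.200
Contributions (O − E)²/E:
  (36 − 17.867)²/17.867 = 18.4030
  (10 − 22.333)²/22.333 = 6.8107
  (21 − 26.800)²/26.800 = 1.2552
  (8 − 26.133)²/26.133 = 12.5820
  (45 − 32.667)²/32.667 = 4.6562
  (45 − 39.200)²/39.200 = 0.8582
χ² = 18.4030 + 6.8107 + 1.2552 + 12.5820 + 4.6562 + 0.8582 = 44.57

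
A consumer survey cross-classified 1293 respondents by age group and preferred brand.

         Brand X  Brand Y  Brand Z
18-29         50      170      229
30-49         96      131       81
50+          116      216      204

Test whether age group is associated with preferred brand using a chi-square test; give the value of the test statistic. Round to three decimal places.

Row totals: 449, 308, 536. Column totals: 262, 517, 514. Grand total N = 1293.
Expected counts (row total × column total / N):
  18-29, Brand X: 449×262/1293 = 90.9807
  18-29, Brand Y: 449×517/1293 = 179.5305
  18-29, Brand Z: 449×514/1293 = 178.4888
  30-49, Brand X: 308×262/1293 = 62.4099
  30-49, Brand Y: 308×517/1293 = 123.1524
  30-49, Brand Z: 308×514/1293 = 122.4377
  50+, Brand X: 536×262/1293 = 108.6094
  50+, Brand Y: 536×517/1293 = 214.3171
  50+, Brand Z: 536×514/1293 = 213.0735
Contributions (O − E)²/E:
  (50 − 90.9807)²/90.9807 = 18.4591
  (170 − 179.5305)²/179.5305 = 0.5059
  (229 − 178.4888)²/178.4888 = 14.2943
  (96 − 62.4099)²/62.4099 = 18.0788
  (131 − 123.1524)²/123.1524 = 0.5001
  (81 − 122.4377)²/122.4377 = 14.0241
  (116 − 108.6094)²/108.6094 = 0.5029
  (216 − 214.3171)²/214.3171 = 0.0132
  (204 − 213.0735)²/213.0735 = 0.3864
χ² = 18.4591 + 0.5059 + 14.2943 + 18.0788 + 0.5001 + 14.0241 + 0.5029 + 0.0132 + 0.3864 = 66.765

66.765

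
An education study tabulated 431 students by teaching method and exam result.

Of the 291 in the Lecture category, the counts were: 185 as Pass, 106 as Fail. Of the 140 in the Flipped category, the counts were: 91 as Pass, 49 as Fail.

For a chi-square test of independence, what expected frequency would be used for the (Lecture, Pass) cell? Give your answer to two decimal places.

Row total (Lecture) = 291; column total (Pass) = 276; grand total N = 431.
Expected count = (row total × column total) / N = 291 × 276 / 431 = 186.35.

186.35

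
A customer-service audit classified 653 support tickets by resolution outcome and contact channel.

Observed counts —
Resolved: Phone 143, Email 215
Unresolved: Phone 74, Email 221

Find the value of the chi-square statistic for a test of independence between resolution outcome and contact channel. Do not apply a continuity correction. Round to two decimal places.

16.09

Row totals: 358, 295. Column totals: 217, 436. Grand total N = 653.
Expected counts (row total × column total / N):
  Resolved, Phone: 358×217/653 = 118.968
  Resolved, Email: 358×436/653 = 239.032
  Unresolved, Phone: 295×217/653 = 98.032
  Unresolved, Email: 295×436/653 = 196.968
Contributions (O − E)²/E:
  (143 − 118.968)²/118.968 = 4.8546
  (215 − 239.032)²/239.032 = 2.4161
  (74 − 98.032)²/98.032 = 5.8913
  (221 − 196.968)²/196.968 = 2.9321
χ² = 4.8546 + 2.4161 + 5.8913 + 2.9321 = 16.09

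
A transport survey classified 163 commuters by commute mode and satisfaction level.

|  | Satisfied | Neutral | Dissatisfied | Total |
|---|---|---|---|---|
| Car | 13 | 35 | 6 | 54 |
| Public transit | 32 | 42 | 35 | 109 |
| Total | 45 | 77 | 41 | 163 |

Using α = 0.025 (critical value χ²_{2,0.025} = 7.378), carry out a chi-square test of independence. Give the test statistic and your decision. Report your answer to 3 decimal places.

11.976; reject H₀

Grand total N = 163.
Expected counts (row total × column total / N):
  Car, Satisfied: 54×45/163 = 14.9080
  Car, Neutral: 54×77/163 = 25.5092
  Car, Dissatisfied: 54×41/163 = 13.5828
  Public transit, Satisfied: 109×45/163 = 30.0920
  Public transit, Neutral: 109×77/163 = 51.4908
  Public transit, Dissatisfied: 109×41/163 = 27.4172
Contributions (O − E)²/E:
  (13 − 14.9080)²/14.9080 = 0.2442
  (35 − 25.5092)²/25.5092 = 3.5311
  (6 − 13.5828)²/13.5828 = 4.2332
  (32 − 30.0920)²/30.0920 = 0.1210
  (42 − 51.4908)²/51.4908 = 1.7493
  (35 − 27.4172)²/27.4172 = 2.0972
χ² = 0.2442 + 3.5311 + 4.2332 + 0.1210 + 1.7493 + 2.0972 = 11.976
df = (2−1)(3−1) = 2. Since 11.976 > 7.378, reject the null hypothesis of independence at α = 0.025.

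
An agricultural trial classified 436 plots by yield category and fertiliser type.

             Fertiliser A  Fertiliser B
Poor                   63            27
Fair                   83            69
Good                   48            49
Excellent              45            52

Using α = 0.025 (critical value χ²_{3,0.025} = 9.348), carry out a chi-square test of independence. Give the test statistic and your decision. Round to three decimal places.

12.273; reject H₀

Row totals: 90, 152, 97, 97. Column totals: 239, 197. Grand total N = 436.
Expected counts (row total × column total / N):
  Poor, Fertiliser A: 90×239/436 = 49.3349
  Poor, Fertiliser B: 90×197/436 = 40.6651
  Fair, Fertiliser A: 152×239/436 = 83.3211
  Fair, Fertiliser B: 152×197/436 = 68.6789
  Good, Fertiliser A: 97×239/436 = 53.1720
  Good, Fertiliser B: 97×197/436 = 43.8280
  Excellent, Fertiliser A: 97×239/436 = 53.1720
  Excellent, Fertiliser B: 97×197/436 = 43.8280
Contributions (O − E)²/E:
  (63 − 49.3349)²/49.3349 = 3.7850
  (27 − 40.6651)²/40.6651 = 4.5920
  (83 − 83.3211)²/83.3211 = 0.0012
  (69 − 68.6789)²/68.6789 = 0.0015
  (48 − 53.1720)²/53.1720 = 0.5031
  (49 − 43.8280)²/43.8280 = 0.6103
  (45 − 53.1720)²/53.1720 = 1.2560
  (52 − 43.8280)²/43.8280 = 1.5237
χ² = 3.7850 + 4.5920 + 0.0012 + 0.0015 + 0.5031 + 0.6103 + 1.2560 + 1.5237 = 12.273
df = (4−1)(2−1) = 3. Since 12.273 > 9.348, reject the null hypothesis of independence at α = 0.025.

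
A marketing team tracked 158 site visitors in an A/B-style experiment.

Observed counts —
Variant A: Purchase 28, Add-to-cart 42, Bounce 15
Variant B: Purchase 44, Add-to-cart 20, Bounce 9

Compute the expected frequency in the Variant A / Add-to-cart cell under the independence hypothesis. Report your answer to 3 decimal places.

Row total (Variant A) = 85; column total (Add-to-cart) = 62; grand total N = 158.
Expected count = (row total × column total) / N = 85 × 62 / 158 = 33.354.

33.354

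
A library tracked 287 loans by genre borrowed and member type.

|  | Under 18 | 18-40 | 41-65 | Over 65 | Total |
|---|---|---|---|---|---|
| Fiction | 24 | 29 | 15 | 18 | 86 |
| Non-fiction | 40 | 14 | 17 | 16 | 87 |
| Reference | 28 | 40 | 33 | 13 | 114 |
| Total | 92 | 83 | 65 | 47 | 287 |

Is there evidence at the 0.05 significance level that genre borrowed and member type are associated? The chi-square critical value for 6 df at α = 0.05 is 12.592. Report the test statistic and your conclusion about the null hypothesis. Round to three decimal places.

Grand total N = 287.
Expected counts (row total × column total / N):
  Fiction, Under 18: 86×92/287 = 27.5679
  Fiction, 18-40: 86×83/287 = 24.8711
  Fiction, 41-65: 86×65/287 = 19.4774
  Fiction, Over 65: 86×47/287 = 14.0836
  Non-fiction, Under 18: 87×92/287 = 27.8885
  Non-fiction, 18-40: 87×83/287 = 25.1603
  Non-fiction, 41-65: 87×65/287 = 19.7038
  Non-fiction, Over 65: 87×47/287 = 14.2474
  Reference, Under 18: 114×92/287 = 36.5436
  Reference, 18-40: 114×83/287 = 32.9686
  Reference, 41-65: 114×65/287 = 25.8188
  Reference, Over 65: 114×47/287 = 18.6690
Contributions (O − E)²/E:
  (24 − 27.5679)²/27.5679 = 0.4618
  (29 − 24.8711)²/24.8711 = 0.6854
  (15 − 19.4774)²/19.4774 = 1.0292
  (18 − 14.0836)²/14.0836 = 1.0891
  (40 − 27.8885)²/27.8885 = 5.2598
  (14 − 25.1603)²/25.1603 = 4.9504
  (17 − 19.7038)²/19.7038 = 0.3710
  (16 − 14.2474)²/14.2474 = 0.2156
  (28 − 36.5436)²/36.5436 = 1.9974
  (40 − 32.9686)²/32.9686 = 1.4996
  (33 − 25.8188)²/25.8188 = 1.9974
  (13 − 18.6690)²/18.6690 = 1.7214
χ² = 0.4618 + 0.6854 + 1.0292 + 1.0891 + 5.2598 + 4.9504 + 0.3710 + 0.2156 + 1.9974 + 1.4996 + 1.9974 + 1.7214 = 21.278
df = (3−1)(4−1) = 6. Since 21.278 > 12.592, reject the null hypothesis of independence at α = 0.05.

21.278; reject H₀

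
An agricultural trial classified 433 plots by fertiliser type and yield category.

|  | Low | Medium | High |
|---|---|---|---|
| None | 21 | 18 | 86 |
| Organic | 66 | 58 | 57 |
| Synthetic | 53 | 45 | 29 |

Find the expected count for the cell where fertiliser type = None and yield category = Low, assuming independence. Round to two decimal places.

Row total (None) = 125; column total (Low) = 140; grand total N = 433.
Expected count = (row total × column total) / N = 125 × 140 / 433 = 40.42.

40.42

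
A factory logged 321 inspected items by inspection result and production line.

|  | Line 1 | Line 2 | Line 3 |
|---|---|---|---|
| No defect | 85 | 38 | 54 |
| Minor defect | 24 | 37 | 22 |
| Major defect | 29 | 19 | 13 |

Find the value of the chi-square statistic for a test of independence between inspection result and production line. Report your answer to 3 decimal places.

16.999

Row totals: 177, 83, 61. Column totals: 138, 94, 89. Grand total N = 321.
Expected counts (row total × column total / N):
  No defect, Line 1: 177×138/321 = 76.0935
  No defect, Line 2: 177×94/321 = 51.8318
  No defect, Line 3: 177×89/321 = 49.0748
  Minor defect, Line 1: 83×138/321 = 35.6822
  Minor defect, Line 2: 83×94/321 = 24.3053
  Minor defect, Line 3: 83×89/321 = 23.0125
  Major defect, Line 1: 61×138/321 = 26.2243
  Major defect, Line 2: 61×94/321 = 17.8629
  Major defect, Line 3: 61×89/321 = 16.9128
Contributions (O − E)²/E:
  (85 − 76.0935)²/76.0935 = 1.0425
  (38 − 51.8318)²/51.8318 = 3.6911
  (54 − 49.0748)²/49.0748 = 0.4943
  (24 − 35.6822)²/35.6822 = 3.8247
  (37 − 24.3053)²/24.3053 = 6.6305
  (22 − 23.0125)²/23.0125 = 0.0445
  (29 − 26.2243)²/26.2243 = 0.2938
  (19 − 17.8629)²/17.8629 = 0.0724
  (13 − 16.9128)²/16.9128 = 0.9052
χ² = 1.0425 + 3.6911 + 0.4943 + 3.8247 + 6.6305 + 0.0445 + 0.2938 + 0.0724 + 0.9052 = 16.999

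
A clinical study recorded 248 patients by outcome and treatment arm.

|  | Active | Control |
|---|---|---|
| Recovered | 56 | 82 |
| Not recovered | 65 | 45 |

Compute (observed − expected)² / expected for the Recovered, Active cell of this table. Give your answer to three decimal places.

Row total (Recovered) = 138; column total (Active) = 121; N = 248.
Expected count E = 138 × 121 / 248 = 67.3306.
Contribution = (O − E)²/E = (56 − 67.3306)² / 67.3306 = 1.907.

1.907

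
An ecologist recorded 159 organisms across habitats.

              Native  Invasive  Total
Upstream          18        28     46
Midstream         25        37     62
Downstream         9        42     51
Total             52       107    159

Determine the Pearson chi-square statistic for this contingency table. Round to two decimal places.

7.75

Grand total N = 159.
Expected counts (row total × column total / N):
  Upstream, Native: 46×52/159 = 15.044
  Upstream, Invasive: 46×107/159 = 30.956
  Midstream, Native: 62×52/159 = 20.277
  Midstream, Invasive: 62×107/159 = 41.723
  Downstream, Native: 51×52/159 = 16.679
  Downstream, Invasive: 51×107/159 = 34.321
Contributions (O − E)²/E:
  (18 − 15.044)²/15.044 = 0.5808
  (28 − 30.956)²/30.956 = 0.2823
  (25 − 20.277)²/20.277 = 1.1001
  (37 − 41.723)²/41.723 = 0.5346
  (9 − 16.679)²/16.679 = 3.5354
  (42 − 34.321)²/34.321 = 1.7181
χ² = 0.5808 + 0.2823 + 1.1001 + 0.5346 + 3.5354 + 1.7181 = 7.75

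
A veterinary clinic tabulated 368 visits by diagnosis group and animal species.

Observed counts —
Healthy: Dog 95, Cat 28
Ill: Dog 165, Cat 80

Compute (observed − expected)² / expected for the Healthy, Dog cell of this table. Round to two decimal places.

Row total (Healthy) = 123; column total (Dog) = 260; N = 368.
Expected count E = 123 × 260 / 368 = 86.902.
Contribution = (O − E)²/E = (95 − 86.902)² / 86.902 = 0.75.

0.75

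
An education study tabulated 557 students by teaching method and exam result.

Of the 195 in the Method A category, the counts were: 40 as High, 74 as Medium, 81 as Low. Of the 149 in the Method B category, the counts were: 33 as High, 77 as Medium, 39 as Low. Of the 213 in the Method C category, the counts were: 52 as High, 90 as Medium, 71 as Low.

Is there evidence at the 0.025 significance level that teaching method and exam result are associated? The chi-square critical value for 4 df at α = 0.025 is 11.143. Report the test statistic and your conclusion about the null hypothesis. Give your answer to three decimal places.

10.366; fail to reject H₀

Row totals: 195, 149, 213. Column totals: 125, 241, 191. Grand total N = 557.
Expected counts (row total × column total / N):
  Method A, High: 195×125/557 = 43.7612
  Method A, Medium: 195×241/557 = 84.3716
  Method A, Low: 195×191/557 = 66.8671
  Method B, High: 149×125/557 = 33.4381
  Method B, Medium: 149×241/557 = 64.4686
  Method B, Low: 149×191/557 = 51.0934
  Method C, High: 213×125/557 = 47.8007
  Method C, Medium: 213×241/557 = 92.1598
  Method C, Low: 213×191/557 = 73.0395
Contributions (O − E)²/E:
  (40 − 43.7612)²/43.7612 = 0.3233
  (74 − 84.3716)²/84.3716 = 1.2750
  (81 − 66.8671)²/66.8671 = 2.9871
  (33 − 33.4381)²/33.4381 = 0.0057
  (77 − 64.4686)²/64.4686 = 2.4359
  (39 − 51.0934)²/51.0934 = 2.8624
  (52 − 47.8007)²/47.8007 = 0.3689
  (90 − 92.1598)²/92.1598 = 0.0506
  (71 − 73.0395)²/73.0395 = 0.0569
χ² = 0.3233 + 1.2750 + 2.9871 + 0.0057 + 2.4359 + 2.8624 + 0.3689 + 0.0506 + 0.0569 = 10.366
df = (3−1)(3−1) = 4. Since 10.366 < 11.143, fail to reject the null hypothesis of independence at α = 0.025.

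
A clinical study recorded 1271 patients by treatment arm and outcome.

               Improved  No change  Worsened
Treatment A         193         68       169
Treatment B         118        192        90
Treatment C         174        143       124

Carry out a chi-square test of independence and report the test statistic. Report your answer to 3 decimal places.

Row totals: 430, 400, 441. Column totals: 485, 403, 383. Grand total N = 1271.
Expected counts (row total × column total / N):
  Treatment A, Improved: 430×485/1271 = 164.0834
  Treatment A, No change: 430×403/1271 = 136.3415
  Treatment A, Worsened: 430×383/1271 = 129.5751
  Treatment B, Improved: 400×485/1271 = 152.6357
  Treatment B, No change: 400×403/1271 = 126.8293
  Treatment B, Worsened: 400×383/1271 = 120.5350
  Treatment C, Improved: 441×485/1271 = 168.2809
  Treatment C, No change: 441×403/1271 = 139.8293
  Treatment C, Worsened: 441×383/1271 = 132.8899
Contributions (O − E)²/E:
  (193 − 164.0834)²/164.0834 = 5.0960
  (68 − 136.3415)²/136.3415 = 34.2563
  (169 − 129.5751)²/129.5751 = 11.9955
  (118 − 152.6357)²/152.6357 = 7.8594
  (192 − 126.8293)²/126.8293 = 33.4877
  (90 − 120.5350)²/120.5350 = 7.7354
  (174 − 168.2809)²/168.2809 = 0.1944
  (143 − 139.8293)²/139.8293 = 0.0719
  (124 − 132.8899)²/132.8899 = 0.5947
χ² = 5.0960 + 34.2563 + 11.9955 + 7.8594 + 33.4877 + 7.7354 + 0.1944 + 0.0719 + 0.5947 = 101.291

101.291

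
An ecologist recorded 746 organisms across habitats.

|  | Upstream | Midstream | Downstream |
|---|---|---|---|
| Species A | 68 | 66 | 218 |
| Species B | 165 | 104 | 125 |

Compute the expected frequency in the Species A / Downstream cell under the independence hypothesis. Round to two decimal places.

Row total (Species A) = 352; column total (Downstream) = 343; grand total N = 746.
Expected count = (row total × column total) / N = 352 × 343 / 746 = 161.84.

161.84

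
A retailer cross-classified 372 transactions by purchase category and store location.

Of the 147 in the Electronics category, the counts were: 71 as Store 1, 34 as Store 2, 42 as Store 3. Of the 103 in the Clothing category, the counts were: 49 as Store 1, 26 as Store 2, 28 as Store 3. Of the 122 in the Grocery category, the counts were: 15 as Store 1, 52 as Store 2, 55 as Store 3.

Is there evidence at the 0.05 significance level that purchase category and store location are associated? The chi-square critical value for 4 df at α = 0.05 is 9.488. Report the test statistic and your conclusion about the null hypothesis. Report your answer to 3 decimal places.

45.500; reject H₀

Row totals: 147, 103, 122. Column totals: 135, 112, 125. Grand total N = 372.
Expected counts (row total × column total / N):
  Electronics, Store 1: 147×135/372 = 53.3468
  Electronics, Store 2: 147×112/372 = 44.2581
  Electronics, Store 3: 147×125/372 = 49.3952
  Clothing, Store 1: 103×135/372 = 37.3790
  Clothing, Store 2: 103×112/372 = 31.0108
  Clothing, Store 3: 103×125/372 = 34.6102
  Grocery, Store 1: 122×135/372 = 44.2742
  Grocery, Store 2: 122×112/372 = 36.7312
  Grocery, Store 3: 122×125/372 = 40.9946
Contributions (O − E)²/E:
  (71 − 53.3468)²/53.3468 = 5.8417
  (34 − 44.2581)²/44.2581 = 2.3776
  (42 − 49.3952)²/49.3952 = 1.1072
  (49 − 37.3790)²/37.3790 = 3.6129
  (26 − 31.0108)²/31.0108 = 0.8097
  (28 − 34.6102)²/34.6102 = 1.2625
  (15 − 44.2742)²/44.2742 = 19.3562
  (52 − 36.7312)²/36.7312 = 6.3471
  (55 − 40.9946)²/40.9946 = 4.7848
χ² = 5.8417 + 2.3776 + 1.1072 + 3.6129 + 0.8097 + 1.2625 + 19.3562 + 6.3471 + 4.7848 = 45.500
df = (3−1)(3−1) = 4. Since 45.500 > 9.488, reject the null hypothesis of independence at α = 0.05.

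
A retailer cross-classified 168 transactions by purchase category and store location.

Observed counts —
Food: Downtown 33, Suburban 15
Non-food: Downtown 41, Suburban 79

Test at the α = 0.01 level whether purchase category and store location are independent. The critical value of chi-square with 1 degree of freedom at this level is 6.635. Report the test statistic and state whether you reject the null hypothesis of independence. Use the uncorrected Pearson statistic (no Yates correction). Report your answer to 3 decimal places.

16.638; reject H₀

Row totals: 48, 120. Column totals: 74, 94. Grand total N = 168.
Expected counts (row total × column total / N):
  Food, Downtown: 48×74/168 = 21.1429
  Food, Suburban: 48×94/168 = 26.8571
  Non-food, Downtown: 120×74/168 = 52.8571
  Non-food, Suburban: 120×94/168 = 67.1429
Contributions (O − E)²/E:
  (33 − 21.1429)²/21.1429 = 6.6496
  (15 − 26.8571)²/26.8571 = 5.2348
  (41 − 52.8571)²/52.8571 = 2.6598
  (79 − 67.1429)²/67.1429 = 2.0939
χ² = 6.6496 + 5.2348 + 2.6598 + 2.0939 = 16.638
df = (2−1)(2−1) = 1. Since 16.638 > 6.635, reject the null hypothesis of independence at α = 0.01.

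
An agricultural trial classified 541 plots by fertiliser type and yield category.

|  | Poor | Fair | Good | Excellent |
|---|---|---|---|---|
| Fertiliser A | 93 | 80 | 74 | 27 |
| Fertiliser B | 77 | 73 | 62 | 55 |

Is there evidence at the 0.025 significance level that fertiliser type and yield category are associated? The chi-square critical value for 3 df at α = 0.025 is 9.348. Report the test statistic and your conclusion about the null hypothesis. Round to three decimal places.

12.357; reject H₀

Row totals: 274, 267. Column totals: 170, 153, 136, 82. Grand total N = 541.
Expected counts (row total × column total / N):
  Fertiliser A, Poor: 274×170/541 = 86.0998
  Fertiliser A, Fair: 274×153/541 = 77.4898
  Fertiliser A, Good: 274×136/541 = 68.8799
  Fertiliser A, Excellent: 274×82/541 = 41.5305
  Fertiliser B, Poor: 267×170/541 = 83.9002
  Fertiliser B, Fair: 267×153/541 = 75.5102
  Fertiliser B, Good: 267×136/541 = 67.1201
  Fertiliser B, Excellent: 267×82/541 = 40.4695
Contributions (O − E)²/E:
  (93 − 86.0998)²/86.0998 = 0.5530
  (80 − 77.4898)²/77.4898 = 0.0813
  (74 − 68.8799)²/68.8799 = 0.3806
  (27 − 41.5305)²/41.5305 = 5.0839
  (77 − 83.9002)²/83.9002 = 0.5675
  (73 − 75.5102)²/75.5102 = 0.0834
  (62 − 67.1201)²/67.1201 = 0.3906
  (55 − 40.4695)²/40.4695 = 5.2171
χ² = 0.5530 + 0.0813 + 0.3806 + 5.0839 + 0.5675 + 0.0834 + 0.3906 + 5.2171 = 12.357
df = (2−1)(4−1) = 3. Since 12.357 > 9.348, reject the null hypothesis of independence at α = 0.025.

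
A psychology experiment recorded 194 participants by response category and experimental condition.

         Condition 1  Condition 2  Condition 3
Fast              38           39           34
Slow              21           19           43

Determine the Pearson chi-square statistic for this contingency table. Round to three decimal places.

8.993

Row totals: 111, 83. Column totals: 59, 58, 77. Grand total N = 194.
Expected counts (row total × column total / N):
  Fast, Condition 1: 111×59/194 = 33.7577
  Fast, Condition 2: 111×58/194 = 33.1856
  Fast, Condition 3: 111×77/194 = 44.0567
  Slow, Condition 1: 83×59/194 = 25.2423
  Slow, Condition 2: 83×58/194 = 24.8144
  Slow, Condition 3: 83×77/194 = 32.9433
Contributions (O − E)²/E:
  (38 − 33.7577)²/33.7577 = 0.5331
  (39 − 33.1856)²/33.1856 = 1.0187
  (34 − 44.0567)²/44.0567 = 2.2956
  (21 − 25.2423)²/25.2423 = 0.7130
  (19 − 24.8144)²/24.8144 = 1.3624
  (43 − 32.9433)²/32.9433 = 3.0700
χ² = 0.5331 + 1.0187 + 2.2956 + 0.7130 + 1.3624 + 3.0700 = 8.993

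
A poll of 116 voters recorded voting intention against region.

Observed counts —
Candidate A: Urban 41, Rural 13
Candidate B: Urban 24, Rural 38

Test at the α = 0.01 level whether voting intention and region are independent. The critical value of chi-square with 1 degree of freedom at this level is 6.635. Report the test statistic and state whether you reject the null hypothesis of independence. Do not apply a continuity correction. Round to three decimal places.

Row totals: 54, 62. Column totals: 65, 51. Grand total N = 116.
Expected counts (row total × column total / N):
  Candidate A, Urban: 54×65/116 = 30.2586
  Candidate A, Rural: 54×51/116 = 23.7414
  Candidate B, Urban: 62×65/116 = 34.7414
  Candidate B, Rural: 62×51/116 = 27.2586
Contributions (O − E)²/E:
  (41 − 30.2586)²/30.2586 = 3.8131
  (13 − 23.7414)²/23.7414 = 4.8598
  (24 − 34.7414)²/34.7414 = 3.3210
  (38 − 27.2586)²/27.2586 = 4.2327
χ² = 3.8131 + 4.8598 + 3.3210 + 4.2327 = 16.227
df = (2−1)(2−1) = 1. Since 16.227 > 6.635, reject the null hypothesis of independence at α = 0.01.

16.227; reject H₀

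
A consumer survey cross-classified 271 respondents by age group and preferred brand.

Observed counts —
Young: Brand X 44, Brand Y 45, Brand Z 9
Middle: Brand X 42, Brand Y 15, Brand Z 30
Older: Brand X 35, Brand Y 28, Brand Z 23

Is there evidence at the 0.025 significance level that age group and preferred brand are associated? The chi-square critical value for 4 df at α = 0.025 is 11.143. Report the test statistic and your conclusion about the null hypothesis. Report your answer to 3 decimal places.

Row totals: 98, 87, 86. Column totals: 121, 88, 62. Grand total N = 271.
Expected counts (row total × column total / N):
  Young, Brand X: 98×121/271 = 43.7565
  Young, Brand Y: 98×88/271 = 31.8229
  Young, Brand Z: 98×62/271 = 22.4207
  Middle, Brand X: 87×121/271 = 38.8450
  Middle, Brand Y: 87×88/271 = 28.2509
  Middle, Brand Z: 87×62/271 = 19.9041
  Older, Brand X: 86×121/271 = 38.3985
  Older, Brand Y: 86×88/271 = 27.9262
  Older, Brand Z: 86×62/271 = 19.6753
Contributions (O − E)²/E:
  (44 − 43.7565)²/43.7565 = 0.0014
  (45 − 31.8229)²/31.8229 = 5.4563
  (9 − 22.4207)²/22.4207 = 8.0334
  (42 − 38.8450)²/38.8450 = 0.2562
  (15 − 28.2509)²/28.2509 = 6.2152
  (30 − 19.9041)²/19.9041 = 5.1209
  (35 − 38.3985)²/38.3985 = 0.3008
  (28 − 27.9262)²/27.9262 = 0.0002
  (23 − 19.6753)²/19.6753 = 0.5618
χ² = 0.0014 + 5.4563 + 8.0334 + 0.2562 + 6.2152 + 5.1209 + 0.3008 + 0.0002 + 0.5618 = 25.946
df = (3−1)(3−1) = 4. Since 25.946 > 11.143, reject the null hypothesis of independence at α = 0.025.

25.946; reject H₀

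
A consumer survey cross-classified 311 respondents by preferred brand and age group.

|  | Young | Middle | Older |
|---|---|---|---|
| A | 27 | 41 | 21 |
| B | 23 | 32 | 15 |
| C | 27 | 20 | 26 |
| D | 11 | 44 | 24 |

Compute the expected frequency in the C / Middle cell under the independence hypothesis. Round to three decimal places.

Row total (C) = 73; column total (Middle) = 137; grand total N = 311.
Expected count = (row total × column total) / N = 73 × 137 / 311 = 32.158.

32.158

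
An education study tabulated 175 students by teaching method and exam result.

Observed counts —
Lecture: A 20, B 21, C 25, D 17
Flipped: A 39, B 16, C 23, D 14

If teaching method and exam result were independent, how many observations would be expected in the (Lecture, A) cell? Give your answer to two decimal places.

Row total (Lecture) = 83; column total (A) = 59; grand total N = 175.
Expected count = (row total × column total) / N = 83 × 59 / 175 = 27.98.

27.98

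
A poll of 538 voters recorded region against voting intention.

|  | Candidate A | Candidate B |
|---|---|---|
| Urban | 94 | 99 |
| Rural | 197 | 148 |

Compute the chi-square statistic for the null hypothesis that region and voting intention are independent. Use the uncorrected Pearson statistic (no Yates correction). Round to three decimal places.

3.514

Row totals: 193, 345. Column totals: 291, 247. Grand total N = 538.
Expected counts (row total × column total / N):
  Urban, Candidate A: 193×291/538 = 104.3922
  Urban, Candidate B: 193×247/538 = 88.6078
  Rural, Candidate A: 345×291/538 = 186.6078
  Rural, Candidate B: 345×247/538 = 158.3922
Contributions (O − E)²/E:
  (94 − 104.3922)²/104.3922 = 1.0345
  (99 − 88.6078)²/88.6078 = 1.2188
  (197 − 186.6078)²/186.6078 = 0.5787
  (148 − 158.3922)²/158.3922 = 0.6818
χ² = 1.0345 + 1.2188 + 0.5787 + 0.6818 = 3.514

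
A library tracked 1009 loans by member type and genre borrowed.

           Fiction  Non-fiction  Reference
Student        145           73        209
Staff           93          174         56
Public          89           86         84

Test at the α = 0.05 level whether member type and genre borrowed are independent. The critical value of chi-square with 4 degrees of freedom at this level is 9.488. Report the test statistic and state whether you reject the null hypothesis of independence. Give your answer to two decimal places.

130.87; reject H₀

Row totals: 427, 323, 259. Column totals: 327, 333, 349. Grand total N = 1009.
Expected counts (row total × column total / N):
  Student, Fiction: 427×327/1009 = 138.384
  Student, Non-fiction: 427×333/1009 = 140.923
  Student, Reference: 427×349/1009 = 147.694
  Staff, Fiction: 323×327/1009 = 104.679
  Staff, Non-fiction: 323×333/1009 = 106.600
  Staff, Reference: 323×349/1009 = 111.722
  Public, Fiction: 259×327/1009 = 83.938
  Public, Non-fiction: 259×333/1009 = 85.478
  Public, Reference: 259×349/1009 = 89.585
Contributions (O − E)²/E:
  (145 − 138.384)²/138.384 = 0.3163
  (73 − 140.923)²/140.923 = 32.7380
  (209 − 147.694)²/147.694 = 25.4474
  (93 − 104.679)²/104.679 = 1.3030
  (174 − 106.600)²/106.600 = 42.6150
  (56 − 111.722)²/111.722 = 27.7917
  (89 − 83.938)²/83.938 = 0.3053
  (86 − 85.478)²/85.478 = 0.0032
  (84 − 89.585)²/89.585 = 0.3482
χ² = 0.3163 + 32.7380 + 25.4474 + 1.3030 + 42.6150 + 27.7917 + 0.3053 + 0.0032 + 0.3482 = 130.87
df = (3−1)(3−1) = 4. Since 130.87 > 9.488, reject the null hypothesis of independence at α = 0.05.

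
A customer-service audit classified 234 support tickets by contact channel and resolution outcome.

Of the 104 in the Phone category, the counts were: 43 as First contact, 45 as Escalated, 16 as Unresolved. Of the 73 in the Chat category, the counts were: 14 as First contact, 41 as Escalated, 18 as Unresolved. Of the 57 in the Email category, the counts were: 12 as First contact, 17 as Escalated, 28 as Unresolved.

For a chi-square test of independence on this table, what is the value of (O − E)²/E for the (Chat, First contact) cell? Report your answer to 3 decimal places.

2.631

Row total (Chat) = 73; column total (First contact) = 69; N = 234.
Expected count E = 73 × 69 / 234 = 21.5256.
Contribution = (O − E)²/E = (14 − 21.5256)² / 21.5256 = 2.631.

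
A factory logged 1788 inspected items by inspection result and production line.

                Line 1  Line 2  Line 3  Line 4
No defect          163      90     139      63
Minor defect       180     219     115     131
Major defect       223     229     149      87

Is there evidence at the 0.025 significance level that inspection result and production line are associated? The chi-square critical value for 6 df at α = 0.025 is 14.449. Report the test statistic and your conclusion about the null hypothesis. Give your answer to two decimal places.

Row totals: 455, 645, 688. Column totals: 566, 538, 403, 281. Grand total N = 1788.
Expected counts (row total × column total / N):
  No defect, Line 1: 455×566/1788 = 144.032
  No defect, Line 2: 455×538/1788 = 136.907
  No defect, Line 3: 455×403/1788 = 102.553
  No defect, Line 4: 455×281/1788 = 71.507
  Minor defect, Line 1: 645×566/1788 = 204.178
  Minor defect, Line 2: 645×538/1788 = 194.077
  Minor defect, Line 3: 645×403/1788 = 145.378
  Minor defect, Line 4: 645×281/1788 = 101.367
  Major defect, Line 1: 688×566/1788 = 217.790
  Major defect, Line 2: 688×538/1788 = 207.016
  Major defect, Line 3: 688×403/1788 = 155.069
  Major defect, Line 4: 688×281/1788 = 108.125
Contributions (O − E)²/E:
  (163 − 144.032)²/144.032 = 2.4980
  (90 − 136.907)²/136.907 = 16.0713
  (139 − 102.553)²/102.553 = 12.9531
  (63 − 71.507)²/71.507 = 1.0121
  (180 − 204.178)²/204.178 = 2.8631
  (219 − 194.077)²/194.077 = 3.2006
  (115 − 145.378)²/145.378 = 6.3477
  (131 − 101.367)²/101.367 = 8.6627
  (223 − 217.790)²/217.790 = 0.1246
  (229 − 207.016)²/207.016 = 2.3346
  (149 − 155.069)²/155.069 = 0.2375
  (87 − 108.125)²/108.125 = 4.1273
χ² = 2.4980 + 16.0713 + 12.9531 + 1.0121 + 2.8631 + 3.2006 + 6.3477 + 8.6627 + 0.1246 + 2.3346 + 0.2375 + 4.1273 = 60.43
df = (3−1)(4−1) = 6. Since 60.43 > 14.449, reject the null hypothesis of independence at α = 0.025.

60.43; reject H₀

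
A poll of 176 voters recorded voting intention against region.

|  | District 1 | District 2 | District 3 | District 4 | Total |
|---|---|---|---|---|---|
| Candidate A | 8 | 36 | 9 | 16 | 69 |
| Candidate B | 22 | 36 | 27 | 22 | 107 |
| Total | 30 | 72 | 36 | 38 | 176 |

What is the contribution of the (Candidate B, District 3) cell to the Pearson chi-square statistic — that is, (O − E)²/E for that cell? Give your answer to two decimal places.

1.19

Row total (Candidate B) = 107; column total (District 3) = 36; N = 176.
Expected count E = 107 × 36 / 176 = 21.886.
Contribution = (O − E)²/E = (27 − 21.886)² / 21.886 = 1.19.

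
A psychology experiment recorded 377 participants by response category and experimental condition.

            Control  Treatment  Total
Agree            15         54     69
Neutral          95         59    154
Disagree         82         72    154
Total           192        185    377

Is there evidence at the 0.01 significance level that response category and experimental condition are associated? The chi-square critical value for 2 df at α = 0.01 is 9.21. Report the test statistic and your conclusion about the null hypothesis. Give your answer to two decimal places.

Grand total N = 377.
Expected counts (row total × column total / N):
  Agree, Control: 69×192/377 = 35.141
  Agree, Treatment: 69×185/377 = 33.859
  Neutral, Control: 154×192/377 = 78.430
  Neutral, Treatment: 154×185/377 = 75.570
  Disagree, Control: 154×192/377 = 78.430
  Disagree, Treatment: 154×185/377 = 75.570
Contributions (O − E)²/E:
  (15 − 35.141)²/35.141 = 11.5438
  (54 − 33.859)²/33.859 = 11.9809
  (95 − 78.430)²/78.430 = 3.5008
  (59 − 75.570)²/75.570 = 3.6333
  (82 − 78.430)²/78.430 = 0.1625
  (72 − 75.570)²/75.570 = 0.1687
χ² = 11.5438 + 11.9809 + 3.5008 + 3.6333 + 0.1625 + 0.1687 = 30.99
df = (3−1)(2−1) = 2. Since 30.99 > 9.21, reject the null hypothesis of independence at α = 0.01.

30.99; reject H₀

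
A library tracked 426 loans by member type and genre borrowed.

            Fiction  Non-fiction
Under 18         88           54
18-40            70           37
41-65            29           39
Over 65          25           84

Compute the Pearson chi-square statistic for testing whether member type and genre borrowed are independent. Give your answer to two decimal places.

51.72

Row totals: 142, 107, 68, 109. Column totals: 212, 214. Grand total N = 426.
Expected counts (row total × column total / N):
  Under 18, Fiction: 142×212/426 = 70.667
  Under 18, Non-fiction: 142×214/426 = 71.333
  18-40, Fiction: 107×212/426 = 53.249
  18-40, Non-fiction: 107×214/426 = 53.751
  41-65, Fiction: 68×212/426 = 33.840
  41-65, Non-fiction: 68×214/426 = 34.160
  Over 65, Fiction: 109×212/426 = 54.244
  Over 65, Non-fiction: 109×214/426 = 54.756
Contributions (O − E)²/E:
  (88 − 70.667)²/70.667 = 4.2514
  (54 − 71.333)²/71.333 = 4.2117
  (70 − 53.249)²/53.249 = 5.2695
  (37 − 53.751)²/53.751 = 5.2203
  (29 − 33.840)²/33.840 = 0.6922
  (39 − 34.160)²/34.160 = 0.6858
  (25 − 54.244)²/54.244 = 15.7660
  (84 − 54.756)²/54.756 = 15.6186
χ² = 4.2514 + 4.2117 + 5.2695 + 5.2203 + 0.6922 + 0.6858 + 15.7660 + 15.6186 = 51.72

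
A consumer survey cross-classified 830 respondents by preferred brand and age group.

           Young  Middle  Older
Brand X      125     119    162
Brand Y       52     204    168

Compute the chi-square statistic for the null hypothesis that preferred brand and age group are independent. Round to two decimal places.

Row totals: 406, 424. Column totals: 177, 323, 330. Grand total N = 830.
Expected counts (row total × column total / N):
  Brand X, Young: 406×177/830 = 86.581
  Brand X, Middle: 406×323/830 = 157.998
  Brand X, Older: 406×330/830 = 161.422
  Brand Y, Young: 424×177/830 = 90.419
  Brand Y, Middle: 424×323/830 = 165.002
  Brand Y, Older: 424×330/830 = 168.578
Contributions (O − E)²/E:
  (125 − 86.581)²/86.581 = 17.0478
  (119 − 157.998)²/157.998 = 9.6257
  (162 − 161.422)²/161.422 = 0.0021
  (52 − 90.419)²/90.419 = 16.3242
  (204 − 165.002)²/165.002 = 9.2171
  (168 − 168.578)²/168.578 = 0.0020
χ² = 17.0478 + 9.6257 + 0.0021 + 16.3242 + 9.2171 + 0.0020 = 52.22

52.22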